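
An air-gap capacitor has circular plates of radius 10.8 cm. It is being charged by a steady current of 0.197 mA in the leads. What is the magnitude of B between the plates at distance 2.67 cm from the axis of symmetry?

9.02×10^-11 T

Between the plates the displacement current equals the wire current: I_d = 0.197 mA = 1.97×10^-4 A.
∮B·dl = μ₀ I_d,enc with I_d,enc = I_d r²/R² = 1.204×10^-5 A; so B = μ₀ I_d,enc/(2πr) = 9.02×10^-11 T.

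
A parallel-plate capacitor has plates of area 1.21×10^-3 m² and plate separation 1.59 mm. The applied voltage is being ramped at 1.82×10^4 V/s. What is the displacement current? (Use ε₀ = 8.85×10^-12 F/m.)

The field between the plates is E = V/d, so dE/dt = (1.82×10^4)/(1.59×10^-3 m) = 1.145×10^7 V/(m·s).
I_d = ε₀ A (dE/dt) = (8.85×10^-12)(1.21×10^-3)(1.145×10^7) = 1.23×10^-7 A.

1.23×10^-7 A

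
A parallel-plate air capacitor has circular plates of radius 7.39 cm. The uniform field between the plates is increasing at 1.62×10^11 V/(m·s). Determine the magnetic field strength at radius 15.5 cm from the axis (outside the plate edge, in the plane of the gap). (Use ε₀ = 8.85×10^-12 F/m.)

Through the whole plate area (πR² = 0.01716 m²), I_d = ε₀ πR² dE/dt = 0.02460 A.
Outside the plates the loop encloses all of I_d, so B·2πr = μ₀ I_d and B = 3.17×10^-8 T.

3.17×10^-8 T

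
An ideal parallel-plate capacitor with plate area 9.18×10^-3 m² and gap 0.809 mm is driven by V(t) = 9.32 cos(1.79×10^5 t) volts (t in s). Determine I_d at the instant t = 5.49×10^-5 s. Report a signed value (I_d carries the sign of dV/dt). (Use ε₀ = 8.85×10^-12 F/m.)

dE/dt = (V₀ω/d)·−sin(ωt) with ωt = 9.8271 rad: (9.32)(1.79×10^5)(0.3916)/(8.09×10^-4) = 8.075×10^8 V/(m·s).
I_d = ε₀ A dE/dt = (8.85×10^-12)(9.18×10^-3)(8.075×10^8) = 6.56×10^-5 A.

6.56×10^-5 A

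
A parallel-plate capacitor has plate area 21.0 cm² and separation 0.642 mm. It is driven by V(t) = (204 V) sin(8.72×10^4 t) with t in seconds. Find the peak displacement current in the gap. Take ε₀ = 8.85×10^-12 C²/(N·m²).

The displacement current equals the conduction current C dV/dt, which peaks at C V₀ ω.
With C = ε₀A/d = (8.85×10^-12)(2.10×10^-3)/(6.42×10^-4) = 2.895×10^-11 F and ω = 8.72×10^4 rad/s, I_d,max = (2.895×10^-11)(204)(8.72×10^4) = 5.15×10^-4 A.

5.15×10^-4 A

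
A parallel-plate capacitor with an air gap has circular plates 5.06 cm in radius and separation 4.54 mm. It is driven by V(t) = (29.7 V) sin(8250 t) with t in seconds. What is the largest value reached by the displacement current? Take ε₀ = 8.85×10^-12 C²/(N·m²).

3.84×10^-6 A

C = ε₀A/d = (8.85×10^-12)(8.044×10^-3)/(4.54×10^-3) = 1.568×10^-11 F; ω = 8250 rad/s.
I_d = C dV/dt, so |I_d|_max = C V₀ ω = (1.568×10^-11)(29.7)(8250) = 3.84×10^-6 A.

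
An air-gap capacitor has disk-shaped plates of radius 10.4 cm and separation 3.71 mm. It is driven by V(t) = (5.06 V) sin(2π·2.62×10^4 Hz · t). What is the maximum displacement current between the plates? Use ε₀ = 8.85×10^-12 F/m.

6.75×10^-5 A

C = ε₀A/d = (8.85×10^-12)(0.03398)/(3.71×10^-3) = 8.106×10^-11 F; ω = 2πf = 1.646×10^5 rad/s.
I_d = C dV/dt, so |I_d|_max = C V₀ ω = (8.106×10^-11)(5.06)(1.646×10^5) = 6.75×10^-5 A.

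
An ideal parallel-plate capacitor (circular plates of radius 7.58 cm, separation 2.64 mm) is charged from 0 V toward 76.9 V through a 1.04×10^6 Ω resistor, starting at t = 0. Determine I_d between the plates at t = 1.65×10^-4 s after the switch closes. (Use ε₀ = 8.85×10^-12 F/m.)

5.37×10^-6 A

C = ε₀A/d = (8.85×10^-12)(0.01805)/(2.64×10^-3) = 6.051×10^-11 F, so τ = RC = 6.293×10^-5 s.
The conduction current is I(t) = (V₀/R) e^(−t/τ), and the displacement current between the plates equals it.
t/τ = 2.622; I_d = (76.9/1.04×10^6) · e^(−2.622) = (7.394×10^-5)(0.07266) = 5.37×10^-6 A.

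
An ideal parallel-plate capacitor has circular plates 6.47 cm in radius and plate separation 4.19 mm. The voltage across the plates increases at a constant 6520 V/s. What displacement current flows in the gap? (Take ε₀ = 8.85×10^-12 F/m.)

1.81×10^-7 A

C = ε₀A/d = (8.85×10^-12)(0.01315)/(4.19×10^-3) = 2.778×10^-11 F.
I_d = C dV/dt = (2.778×10^-11)(6520) = 1.81×10^-7 A.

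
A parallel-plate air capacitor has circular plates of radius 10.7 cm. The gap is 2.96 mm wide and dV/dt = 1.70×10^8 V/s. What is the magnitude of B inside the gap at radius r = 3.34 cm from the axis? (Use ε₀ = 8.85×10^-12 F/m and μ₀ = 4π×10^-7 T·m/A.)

dE/dt = (dV/dt)/d = 5.743×10^10 V/(m·s); I_d = ε₀(πR²)(dE/dt) = (8.85×10^-12)(0.03597)(5.743×10^10) = 0.01828 A.
An Ampèrian loop of radius r encloses a fraction (r/R)² of I_d. Then B·2πr = μ₀ I_d (r/R)², giving B = μ₀ I_d r/(2πR²) = 1.07×10^-8 T.

1.07×10^-8 T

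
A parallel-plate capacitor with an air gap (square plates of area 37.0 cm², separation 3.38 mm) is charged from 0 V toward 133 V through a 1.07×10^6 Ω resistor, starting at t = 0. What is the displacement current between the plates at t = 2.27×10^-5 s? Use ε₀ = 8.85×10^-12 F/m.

1.39×10^-5 A

C = ε₀A/d = (8.85×10^-12)(3.70×10^-3)/(3.38×10^-3) = 9.688×10^-12 F, so τ = RC = 1.037×10^-5 s.
The conduction current is I(t) = (V₀/R) e^(−t/τ), and the displacement current between the plates equals it.
t/τ = 2.189; I_d = (133/1.07×10^6) · e^(−2.189) = (1.243×10^-4)(0.1120) = 1.39×10^-5 A.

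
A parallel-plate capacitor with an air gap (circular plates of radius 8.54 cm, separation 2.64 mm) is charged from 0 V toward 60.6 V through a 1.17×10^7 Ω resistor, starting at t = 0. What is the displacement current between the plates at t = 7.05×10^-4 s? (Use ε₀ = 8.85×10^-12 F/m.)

2.36×10^-6 A

With C = ε₀A/d = (8.85×10^-12)(0.02291)/(2.64×10^-3) = 7.680×10^-11 F, the time constant is τ = RC = 8.986×10^-4 s, so t/τ = 0.7846 and e^(−t/τ) = 0.4563.
I_d = I_cond = (V₀/R) e^(−t/τ) = (5.179×10^-6)(0.4563) = 2.36×10^-6 A.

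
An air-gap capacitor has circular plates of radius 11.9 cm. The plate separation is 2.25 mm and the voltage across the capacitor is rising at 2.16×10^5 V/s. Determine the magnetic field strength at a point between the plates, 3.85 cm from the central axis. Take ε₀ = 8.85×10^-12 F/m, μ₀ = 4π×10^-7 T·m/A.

2.06×10^-11 T

dE/dt = (dV/dt)/d = 9.600×10^7 V/(m·s); I_d = ε₀(πR²)(dE/dt) = (8.85×10^-12)(0.04449)(9.600×10^7) = 3.780×10^-5 A.
For r < R the Ampère–Maxwell law gives B(2πr) = μ₀ I_d (r²/R²), so B = μ₀ I_d r/(2πR²) = (4π×10^-7)(3.780×10^-5)(0.0385)/(2π·0.119²) = 2.06×10^-11 T.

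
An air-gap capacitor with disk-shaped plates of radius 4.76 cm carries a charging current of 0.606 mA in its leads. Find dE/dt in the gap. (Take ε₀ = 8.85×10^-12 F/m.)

9.62×10^9 V/(m·s)

By continuity, I_d in the gap equals the 0.606 mA flowing in the wire.
Inverting I_d = ε₀ A dE/dt gives dE/dt = 6.06×10^-4 / (8.85×10^-12 · 7.118×10^-3) = 9.62×10^9 V/(m·s).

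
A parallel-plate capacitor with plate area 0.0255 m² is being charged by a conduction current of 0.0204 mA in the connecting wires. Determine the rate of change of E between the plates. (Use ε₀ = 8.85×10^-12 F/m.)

9.04×10^7 V/(m·s)

Charge continuity gives I_d = I = 2.04×10^-5 A between the plates.
Then dE/dt = I_d/(ε₀A) = 9.04×10^7 V/(m·s).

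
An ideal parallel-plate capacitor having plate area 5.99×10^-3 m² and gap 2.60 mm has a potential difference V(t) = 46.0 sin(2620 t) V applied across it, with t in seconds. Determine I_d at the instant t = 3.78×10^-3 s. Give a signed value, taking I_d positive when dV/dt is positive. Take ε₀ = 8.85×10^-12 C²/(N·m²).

-2.18×10^-6 A

C = ε₀A/d = (8.85×10^-12)(5.99×10^-3)/(2.60×10^-3) = 2.039×10^-11 F. dV/dt = V₀ω·cos(ωt); at ωt = 9.9036 rad this factor is -0.8875.
I_d = C dV/dt = (2.039×10^-11)(46.0)(2620)(-0.8875) = -2.18×10^-6 A.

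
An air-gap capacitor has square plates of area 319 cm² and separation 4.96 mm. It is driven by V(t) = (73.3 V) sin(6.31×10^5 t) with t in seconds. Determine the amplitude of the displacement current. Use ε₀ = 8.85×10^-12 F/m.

2.63×10^-3 A

(dE/dt)_max = V₀ω/d = 9.325×10^9 V/(m·s); ω = 6.31×10^5 rad/s.
I_d,max = ε₀ A (dE/dt)_max = (8.85×10^-12)(0.0319)(9.325×10^9) = 2.63×10^-3 A.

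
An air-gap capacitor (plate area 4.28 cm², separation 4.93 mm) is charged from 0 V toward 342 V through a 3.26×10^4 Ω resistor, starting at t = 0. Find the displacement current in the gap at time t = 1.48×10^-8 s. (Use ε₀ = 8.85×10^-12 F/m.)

5.81×10^-3 A

C = ε₀A/d = (8.85×10^-12)(4.28×10^-4)/(4.93×10^-3) = 7.683×10^-13 F and τ = RC = 2.505×10^-8 s. I_d in the gap equals the RC charging current.
I_d(t) = (V₀/R) e^(−t/τ) = 0.01049 · e^(−0.5908) = 5.81×10^-3 A.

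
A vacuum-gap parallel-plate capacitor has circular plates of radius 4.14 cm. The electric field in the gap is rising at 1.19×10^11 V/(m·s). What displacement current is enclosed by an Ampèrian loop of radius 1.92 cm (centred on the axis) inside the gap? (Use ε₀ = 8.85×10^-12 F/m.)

1.22×10^-3 A

I_d = ε₀ dΦ_E/dt = ε₀ πR² (dE/dt) = (8.85×10^-12)(5.385×10^-3)(1.19×10^11) = 5.671×10^-3 A through the full plate area.
Through an area πr² the displacement current is I_d·(πr²/πR²) = I_d (r/R)² = 1.22×10^-3 A.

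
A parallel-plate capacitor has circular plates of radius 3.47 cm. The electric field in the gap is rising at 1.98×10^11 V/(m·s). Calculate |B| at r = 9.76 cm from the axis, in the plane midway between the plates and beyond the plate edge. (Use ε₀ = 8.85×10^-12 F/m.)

1.36×10^-8 T

Total displacement current: I_d = ε₀(πR²)(dE/dt) = (8.85×10^-12)(3.783×10^-3)(1.98×10^11) = 6.629×10^-3 A.
With r > R the enclosed displacement current is the full I_d; B = μ₀ I_d / (2πr) = 1.36×10^-8 T.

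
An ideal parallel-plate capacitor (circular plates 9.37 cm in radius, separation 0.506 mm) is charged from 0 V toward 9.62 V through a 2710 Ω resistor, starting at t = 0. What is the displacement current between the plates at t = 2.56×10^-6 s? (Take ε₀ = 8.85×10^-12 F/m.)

5.01×10^-4 A

C = ε₀A/d = (8.85×10^-12)(0.02758)/(5.06×10^-4) = 4.824×10^-10 F, so τ = RC = 1.307×10^-6 s.
The conduction current is I(t) = (V₀/R) e^(−t/τ), and the displacement current between the plates equals it.
t/τ = 1.959; I_d = (9.62/2710) · e^(−1.959) = (3.550×10^-3)(0.1410) = 5.01×10^-4 A.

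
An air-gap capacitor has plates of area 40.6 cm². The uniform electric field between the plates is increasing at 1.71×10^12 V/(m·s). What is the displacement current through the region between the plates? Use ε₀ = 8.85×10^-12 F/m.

0.0614 A

With a uniform field, Φ_E = EA, so I_d = ε₀ A dE/dt = 0.0614 A.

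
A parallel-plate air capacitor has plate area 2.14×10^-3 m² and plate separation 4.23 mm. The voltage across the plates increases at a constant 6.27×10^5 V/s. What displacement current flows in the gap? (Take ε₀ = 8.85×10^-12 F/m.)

The displacement current equals the charging current C dV/dt. With C = ε₀A/d = (8.85×10^-12)(2.14×10^-3)/(4.23×10^-3) = 4.477×10^-12 F, I_d = (4.477×10^-12)(6.27×10^5) = 2.81×10^-6 A.

2.81×10^-6 A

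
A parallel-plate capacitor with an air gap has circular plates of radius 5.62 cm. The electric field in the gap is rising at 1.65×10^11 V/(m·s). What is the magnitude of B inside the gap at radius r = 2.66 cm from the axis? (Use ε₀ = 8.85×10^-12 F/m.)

2.44×10^-8 T

I_d = ε₀ dΦ_E/dt = ε₀ πR² (dE/dt) = (8.85×10^-12)(9.923×10^-3)(1.65×10^11) = 0.01449 A through the full plate area.
An Ampèrian loop of radius r encloses a fraction (r/R)² of I_d. Then B·2πr = μ₀ I_d (r/R)², giving B = μ₀ I_d r/(2πR²) = 2.44×10^-8 T.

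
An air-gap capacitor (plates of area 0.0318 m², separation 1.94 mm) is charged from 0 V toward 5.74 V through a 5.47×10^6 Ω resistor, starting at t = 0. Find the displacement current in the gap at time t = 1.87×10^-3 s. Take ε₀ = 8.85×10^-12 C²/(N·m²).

C = ε₀A/d = (8.85×10^-12)(0.0318)/(1.94×10^-3) = 1.451×10^-10 F and τ = RC = 7.937×10^-4 s. I_d in the gap equals the RC charging current.
I_d(t) = (V₀/R) e^(−t/τ) = 1.049×10^-6 · e^(−2.356) = 9.94×10^-8 A.

9.94×10^-8 A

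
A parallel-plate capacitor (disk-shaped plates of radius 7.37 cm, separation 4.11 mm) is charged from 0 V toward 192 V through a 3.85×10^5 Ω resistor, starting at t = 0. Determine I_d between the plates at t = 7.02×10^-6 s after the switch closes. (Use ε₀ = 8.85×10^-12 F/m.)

C = ε₀A/d = (8.85×10^-12)(0.01706)/(4.11×10^-3) = 3.674×10^-11 F, so τ = RC = 1.414×10^-5 s.
The conduction current is I(t) = (V₀/R) e^(−t/τ), and the displacement current between the plates equals it.
t/τ = 0.4965; I_d = (192/3.85×10^5) · e^(−0.4965) = (4.987×10^-4)(0.6087) = 3.04×10^-4 A.

3.04×10^-4 A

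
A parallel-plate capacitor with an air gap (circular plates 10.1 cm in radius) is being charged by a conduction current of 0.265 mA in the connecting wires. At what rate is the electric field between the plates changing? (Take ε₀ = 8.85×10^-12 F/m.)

Charge continuity gives I_d = I = 2.65×10^-4 A between the plates.
Then dE/dt = I_d/(ε₀A) = 9.34×10^8 V/(m·s).

9.34×10^8 V/(m·s)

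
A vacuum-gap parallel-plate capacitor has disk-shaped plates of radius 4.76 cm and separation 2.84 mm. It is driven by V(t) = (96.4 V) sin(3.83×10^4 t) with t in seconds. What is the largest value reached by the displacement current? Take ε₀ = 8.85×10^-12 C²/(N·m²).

(dE/dt)_max = V₀ω/d = 1.300×10^9 V/(m·s); ω = 3.83×10^4 rad/s.
I_d,max = ε₀ A (dE/dt)_max = (8.85×10^-12)(7.118×10^-3)(1.300×10^9) = 8.19×10^-5 A.

8.19×10^-5 A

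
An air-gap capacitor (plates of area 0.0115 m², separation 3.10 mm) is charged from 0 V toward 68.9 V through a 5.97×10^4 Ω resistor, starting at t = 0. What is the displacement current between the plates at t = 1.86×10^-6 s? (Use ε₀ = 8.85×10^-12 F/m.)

4.47×10^-4 A

With C = ε₀A/d = (8.85×10^-12)(0.0115)/(3.10×10^-3) = 3.283×10^-11 F, the time constant is τ = RC = 1.960×10^-6 s, so t/τ = 0.9490 and e^(−t/τ) = 0.3871.
I_d = I_cond = (V₀/R) e^(−t/τ) = (1.154×10^-3)(0.3871) = 4.47×10^-4 A.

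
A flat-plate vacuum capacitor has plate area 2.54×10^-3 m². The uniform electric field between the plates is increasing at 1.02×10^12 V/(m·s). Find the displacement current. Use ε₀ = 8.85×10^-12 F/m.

0.0229 A

The displacement current is ε₀ times dΦ_E/dt = ε₀ A dE/dt = (8.85×10^-12)(2.54×10^-3)(1.02×10^12) = 0.0229 A.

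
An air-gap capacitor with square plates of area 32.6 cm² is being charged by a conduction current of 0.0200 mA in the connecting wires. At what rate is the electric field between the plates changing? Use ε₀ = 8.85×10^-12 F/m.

6.93×10^8 V/(m·s)

Charge continuity gives I_d = I = 2.00×10^-5 A between the plates.
Since I_d = ε₀ A dE/dt, dE/dt = I_d/(ε₀A) = (2.00×10^-5)/((8.85×10^-12)(3.26×10^-3)) = 6.93×10^8 V/(m·s).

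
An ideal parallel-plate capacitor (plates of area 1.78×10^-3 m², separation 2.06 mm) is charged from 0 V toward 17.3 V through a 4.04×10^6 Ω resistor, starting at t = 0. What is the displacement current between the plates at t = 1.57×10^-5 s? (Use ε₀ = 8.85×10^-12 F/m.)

2.58×10^-6 A

C = ε₀A/d = (8.85×10^-12)(1.78×10^-3)/(2.06×10^-3) = 7.647×10^-12 F, so τ = RC = 3.089×10^-5 s.
The conduction current is I(t) = (V₀/R) e^(−t/τ), and the displacement current between the plates equals it.
t/τ = 0.5083; I_d = (17.3/4.04×10^6) · e^(−0.5083) = (4.282×10^-6)(0.6015) = 2.58×10^-6 A.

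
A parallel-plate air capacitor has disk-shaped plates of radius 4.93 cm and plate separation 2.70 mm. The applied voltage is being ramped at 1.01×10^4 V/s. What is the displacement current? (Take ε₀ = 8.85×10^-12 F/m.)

2.53×10^-7 A

E = V/d so dE/dt = (dV/dt)/d = 3.741×10^6 V/(m·s), and I_d = ε₀ A dE/dt = (8.85×10^-12)(7.636×10^-3)(3.741×10^6) = 2.53×10^-7 A.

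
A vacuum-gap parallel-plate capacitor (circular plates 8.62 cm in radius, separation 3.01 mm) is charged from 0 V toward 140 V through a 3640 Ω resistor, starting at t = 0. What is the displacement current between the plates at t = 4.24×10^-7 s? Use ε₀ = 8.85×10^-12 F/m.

7.05×10^-3 A

With C = ε₀A/d = (8.85×10^-12)(0.02334)/(3.01×10^-3) = 6.862×10^-11 F, the time constant is τ = RC = 2.498×10^-7 s, so t/τ = 1.697 and e^(−t/τ) = 0.1832.
I_d = I_cond = (V₀/R) e^(−t/τ) = (0.03846)(0.1832) = 7.05×10^-3 A.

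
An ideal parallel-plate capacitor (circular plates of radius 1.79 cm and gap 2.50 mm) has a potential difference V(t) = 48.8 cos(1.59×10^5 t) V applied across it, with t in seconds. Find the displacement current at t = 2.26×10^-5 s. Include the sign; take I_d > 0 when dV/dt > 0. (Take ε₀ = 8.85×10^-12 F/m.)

dE/dt = (V₀ω/d)·−sin(ωt) with ωt = 3.5934 rad: (48.8)(1.59×10^5)(0.4366)/(2.50×10^-3) = 1.355×10^9 V/(m·s).
I_d = ε₀ A dE/dt = (8.85×10^-12)(1.007×10^-3)(1.355×10^9) = 1.21×10^-5 A.

1.21×10^-5 A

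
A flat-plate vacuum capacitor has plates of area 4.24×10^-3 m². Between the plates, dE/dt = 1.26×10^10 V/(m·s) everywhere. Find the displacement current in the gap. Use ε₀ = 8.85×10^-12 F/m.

I_d = ε₀ A (dE/dt) = (8.85×10^-12)(4.24×10^-3 m²)(1.26×10^10) = 4.73×10^-4 A.

4.73×10^-4 A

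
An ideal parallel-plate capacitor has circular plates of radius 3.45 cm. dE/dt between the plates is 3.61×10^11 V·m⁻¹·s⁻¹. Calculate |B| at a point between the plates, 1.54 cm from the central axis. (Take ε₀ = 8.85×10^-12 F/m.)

3.09×10^-8 T

Total displacement current: I_d = ε₀(πR²)(dE/dt) = (8.85×10^-12)(3.739×10^-3)(3.61×10^11) = 0.01195 A.
For r < R the Ampère–Maxwell law gives B(2πr) = μ₀ I_d (r²/R²), so B = μ₀ I_d r/(2πR²) = (4π×10^-7)(0.01195)(0.0154)/(2π·0.0345²) = 3.09×10^-8 T.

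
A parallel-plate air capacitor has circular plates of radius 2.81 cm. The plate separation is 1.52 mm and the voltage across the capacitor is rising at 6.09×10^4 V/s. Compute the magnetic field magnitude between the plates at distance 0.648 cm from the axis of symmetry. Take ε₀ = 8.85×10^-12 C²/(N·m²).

With E = V/d, dE/dt = 4.007×10^7 V/(m·s) and πR² = 2.481×10^-3 m², giving I_d = ε₀ πR² dE/dt = 8.798×10^-7 A.
For r < R the Ampère–Maxwell law gives B(2πr) = μ₀ I_d (r²/R²), so B = μ₀ I_d r/(2πR²) = (4π×10^-7)(8.798×10^-7)(6.48×10^-3)/(2π·0.0281²) = 1.44×10^-12 T.

1.44×10^-12 T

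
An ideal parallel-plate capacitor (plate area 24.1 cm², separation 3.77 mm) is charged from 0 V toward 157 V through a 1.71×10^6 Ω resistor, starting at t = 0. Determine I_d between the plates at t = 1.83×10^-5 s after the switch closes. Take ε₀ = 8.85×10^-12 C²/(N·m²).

1.38×10^-5 A

With C = ε₀A/d = (8.85×10^-12)(2.41×10^-3)/(3.77×10^-3) = 5.657×10^-12 F, the time constant is τ = RC = 9.673×10^-6 s, so t/τ = 1.892 and e^(−t/τ) = 0.1508.
I_d = I_cond = (V₀/R) e^(−t/τ) = (9.181×10^-5)(0.1508) = 1.38×10^-5 A.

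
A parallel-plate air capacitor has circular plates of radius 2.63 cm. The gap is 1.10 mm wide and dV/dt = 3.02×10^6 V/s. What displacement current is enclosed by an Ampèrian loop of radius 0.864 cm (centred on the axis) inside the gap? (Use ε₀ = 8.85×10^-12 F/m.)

5.70×10^-6 A

I_d = C dV/dt with C = ε₀πR²/d = 1.748×10^-11 F, so I_d = (1.748×10^-11)(3.02×10^6) = 5.279×10^-5 A.
The field is uniform, so I_d,enc = I_d (r/R)² = (5.279×10^-5)(0.864/2.63)² = 5.70×10^-6 A.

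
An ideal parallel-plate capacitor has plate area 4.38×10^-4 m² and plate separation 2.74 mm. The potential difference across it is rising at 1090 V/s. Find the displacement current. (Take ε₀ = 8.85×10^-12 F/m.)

1.54×10^-9 A

E = V/d so dE/dt = (dV/dt)/d = 3.978×10^5 V/(m·s), and I_d = ε₀ A dE/dt = (8.85×10^-12)(4.38×10^-4)(3.978×10^5) = 1.54×10^-9 A.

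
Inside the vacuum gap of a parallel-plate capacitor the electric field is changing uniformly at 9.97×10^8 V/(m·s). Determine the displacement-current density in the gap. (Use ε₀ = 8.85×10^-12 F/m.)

J_d = ε₀ dE/dt = (8.85×10^-12)(9.97×10^8) = 8.82×10^-3 A/m².

8.82×10^-3 A/m²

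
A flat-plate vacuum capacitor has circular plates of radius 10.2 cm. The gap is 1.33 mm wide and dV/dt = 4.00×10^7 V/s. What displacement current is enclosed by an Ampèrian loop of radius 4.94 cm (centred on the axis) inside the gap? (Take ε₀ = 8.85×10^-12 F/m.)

I_d = C dV/dt with C = ε₀πR²/d = 2.175×10^-10 F, so I_d = (2.175×10^-10)(4.00×10^7) = 8.700×10^-3 A.
Since J_d is uniform, the enclosed fraction is (r/R)² = 0.2346, giving I_d,enc = 2.04×10^-3 A.

2.04×10^-3 A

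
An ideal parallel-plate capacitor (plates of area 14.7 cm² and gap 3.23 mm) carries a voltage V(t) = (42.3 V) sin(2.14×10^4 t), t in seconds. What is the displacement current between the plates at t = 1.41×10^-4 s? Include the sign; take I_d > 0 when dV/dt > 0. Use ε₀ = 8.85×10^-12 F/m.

-3.62×10^-6 A

dV/dt = (42.3)(2.14×10^4)·cos(3.0174) = -8.982×10^5 V/s.
I_d = C dV/dt with C = ε₀A/d = (8.85×10^-12)(1.47×10^-3)/(3.23×10^-3) = 4.028×10^-12 F, so I_d = (4.028×10^-12)(-8.982×10^5) = -3.62×10^-6 A.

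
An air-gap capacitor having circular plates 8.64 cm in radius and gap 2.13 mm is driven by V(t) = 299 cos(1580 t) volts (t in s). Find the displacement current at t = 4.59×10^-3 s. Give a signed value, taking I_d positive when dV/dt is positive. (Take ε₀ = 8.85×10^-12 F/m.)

dV/dt = (299)(1580)·−sin(7.2522) = -3.894×10^5 V/s.
I_d = C dV/dt with C = ε₀A/d = (8.85×10^-12)(0.02345)/(2.13×10^-3) = 9.743×10^-11 F, so I_d = (9.743×10^-11)(-3.894×10^5) = -3.79×10^-5 A.

-3.79×10^-5 A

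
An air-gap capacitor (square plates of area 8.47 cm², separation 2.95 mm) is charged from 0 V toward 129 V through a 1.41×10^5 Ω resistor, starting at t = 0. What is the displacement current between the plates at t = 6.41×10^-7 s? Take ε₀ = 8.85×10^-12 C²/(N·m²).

With C = ε₀A/d = (8.85×10^-12)(8.47×10^-4)/(2.95×10^-3) = 2.541×10^-12 F, the time constant is τ = RC = 3.583×10^-7 s, so t/τ = 1.789 and e^(−t/τ) = 0.1671.
I_d = I_cond = (V₀/R) e^(−t/τ) = (9.149×10^-4)(0.1671) = 1.53×10^-4 A.

1.53×10^-4 A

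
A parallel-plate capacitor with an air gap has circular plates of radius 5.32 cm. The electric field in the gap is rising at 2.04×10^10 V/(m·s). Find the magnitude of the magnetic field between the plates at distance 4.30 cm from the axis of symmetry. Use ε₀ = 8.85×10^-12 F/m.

4.88×10^-9 T

I_d = ε₀ dΦ_E/dt = ε₀ πR² (dE/dt) = (8.85×10^-12)(8.891×10^-3)(2.04×10^10) = 1.605×10^-3 A through the full plate area.
An Ampèrian loop of radius r encloses a fraction (r/R)² of I_d. Then B·2πr = μ₀ I_d (r/R)², giving B = μ₀ I_d r/(2πR²) = 4.88×10^-9 T.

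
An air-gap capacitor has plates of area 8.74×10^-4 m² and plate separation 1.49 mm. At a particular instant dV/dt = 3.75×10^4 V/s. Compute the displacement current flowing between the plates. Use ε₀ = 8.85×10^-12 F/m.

1.95×10^-7 A

The field between the plates is E = V/d, so dE/dt = (3.75×10^4)/(1.49×10^-3 m) = 2.517×10^7 V/(m·s).
I_d = ε₀ A (dE/dt) = (8.85×10^-12)(8.74×10^-4)(2.517×10^7) = 1.95×10^-7 A.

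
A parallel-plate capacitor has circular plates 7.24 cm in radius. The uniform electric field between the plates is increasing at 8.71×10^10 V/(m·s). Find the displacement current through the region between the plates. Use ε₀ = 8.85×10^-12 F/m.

The displacement current is ε₀ times dΦ_E/dt = ε₀ A dE/dt = (8.85×10^-12)(0.01647)(8.71×10^10) = 0.0127 A.

0.0127 A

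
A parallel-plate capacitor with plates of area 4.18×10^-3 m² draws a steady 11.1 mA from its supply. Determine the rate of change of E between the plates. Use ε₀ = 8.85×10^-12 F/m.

The displacement current between the plates equals the conduction current, I_d = 11.1 mA.
Then dE/dt = I_d/(ε₀A) = 3.00×10^11 V/(m·s).

3.00×10^11 V/(m·s)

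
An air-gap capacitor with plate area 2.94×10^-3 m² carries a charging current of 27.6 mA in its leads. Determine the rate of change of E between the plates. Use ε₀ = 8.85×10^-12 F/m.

Charge continuity gives I_d = I = 0.0276 A between the plates.
Since I_d = ε₀ A dE/dt, dE/dt = I_d/(ε₀A) = (0.0276)/((8.85×10^-12)(2.94×10^-3)) = 1.06×10^12 V/(m·s).

1.06×10^12 V/(m·s)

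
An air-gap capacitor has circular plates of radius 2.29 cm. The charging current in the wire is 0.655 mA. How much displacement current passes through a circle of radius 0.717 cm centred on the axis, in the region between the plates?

6.42×10^-5 A

By continuity the displacement current in the gap matches the conduction current: I_d = 6.55×10^-4 A.
The field is uniform, so I_d,enc = I_d (r/R)² = (6.55×10^-4)(0.717/2.29)² = 6.42×10^-5 A.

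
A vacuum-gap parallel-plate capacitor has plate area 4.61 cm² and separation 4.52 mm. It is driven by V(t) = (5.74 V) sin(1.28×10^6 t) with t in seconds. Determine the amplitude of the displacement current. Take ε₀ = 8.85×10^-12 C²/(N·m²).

6.63×10^-6 A

(dE/dt)_max = V₀ω/d = 1.625×10^9 V/(m·s); ω = 1.28×10^6 rad/s.
I_d,max = ε₀ A (dE/dt)_max = (8.85×10^-12)(4.61×10^-4)(1.625×10^9) = 6.63×10^-6 A.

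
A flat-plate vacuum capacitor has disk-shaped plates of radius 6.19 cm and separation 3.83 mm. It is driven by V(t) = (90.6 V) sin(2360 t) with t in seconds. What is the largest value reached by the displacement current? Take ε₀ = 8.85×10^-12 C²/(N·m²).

5.95×10^-6 A

The displacement current equals the conduction current C dV/dt, which peaks at C V₀ ω.
With C = ε₀A/d = (8.85×10^-12)(0.01204)/(3.83×10^-3) = 2.782×10^-11 F and ω = 2360 rad/s, I_d,max = (2.782×10^-11)(90.6)(2360) = 5.95×10^-6 A.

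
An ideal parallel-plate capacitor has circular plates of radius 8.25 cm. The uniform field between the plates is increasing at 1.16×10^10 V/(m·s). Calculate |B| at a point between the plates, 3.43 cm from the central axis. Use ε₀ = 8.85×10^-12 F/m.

I_d = ε₀ dΦ_E/dt = ε₀ πR² (dE/dt) = (8.85×10^-12)(0.02138)(1.16×10^10) = 2.195×10^-3 A through the full plate area.
∮B·dl = μ₀ I_d,enc with I_d,enc = I_d r²/R² = 3.794×10^-4 A; so B = μ₀ I_d,enc/(2πr) = 2.21×10^-9 T.

2.21×10^-9 T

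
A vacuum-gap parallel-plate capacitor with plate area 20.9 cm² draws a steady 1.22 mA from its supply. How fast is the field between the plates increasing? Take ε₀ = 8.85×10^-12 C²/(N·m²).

Charge continuity gives I_d = I = 1.22×10^-3 A between the plates.
Since I_d = ε₀ A dE/dt, dE/dt = I_d/(ε₀A) = (1.22×10^-3)/((8.85×10^-12)(2.09×10^-3)) = 6.60×10^10 V/(m·s).

6.60×10^10 V/(m·s)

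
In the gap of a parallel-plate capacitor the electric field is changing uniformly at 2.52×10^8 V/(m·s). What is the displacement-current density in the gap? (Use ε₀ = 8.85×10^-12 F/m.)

2.23×10^-3 A/m²

The displacement-current density is ε₀ ∂E/∂t = (8.85×10^-12)(2.52×10^8) = 2.23×10^-3 A/m².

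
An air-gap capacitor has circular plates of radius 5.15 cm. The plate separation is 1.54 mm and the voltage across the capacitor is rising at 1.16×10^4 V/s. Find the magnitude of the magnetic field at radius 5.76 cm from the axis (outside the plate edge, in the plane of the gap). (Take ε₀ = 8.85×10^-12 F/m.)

With E = V/d, dE/dt = 7.532×10^6 V/(m·s) and πR² = 8.332×10^-3 m², giving I_d = ε₀ πR² dE/dt = 5.554×10^-7 A.
Outside the plates the loop encloses all of I_d, so B·2πr = μ₀ I_d and B = 1.93×10^-12 T.

1.93×10^-12 T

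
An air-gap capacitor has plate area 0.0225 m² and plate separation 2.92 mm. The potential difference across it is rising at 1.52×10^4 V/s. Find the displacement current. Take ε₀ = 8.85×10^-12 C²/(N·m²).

1.04×10^-6 A

E = V/d so dE/dt = (dV/dt)/d = 5.205×10^6 V/(m·s), and I_d = ε₀ A dE/dt = (8.85×10^-12)(0.0225)(5.205×10^6) = 1.04×10^-6 A.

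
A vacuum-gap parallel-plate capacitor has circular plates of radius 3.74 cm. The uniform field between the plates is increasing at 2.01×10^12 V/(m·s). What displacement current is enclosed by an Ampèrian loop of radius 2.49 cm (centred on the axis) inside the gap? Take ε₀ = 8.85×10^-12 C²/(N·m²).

I_d = ε₀ dΦ_E/dt = ε₀ πR² (dE/dt) = (8.85×10^-12)(4.394×10^-3)(2.01×10^12) = 0.07816 A through the full plate area.
Since J_d is uniform, the enclosed fraction is (r/R)² = 0.4433, giving I_d,enc = 0.0346 A.

0.0346 A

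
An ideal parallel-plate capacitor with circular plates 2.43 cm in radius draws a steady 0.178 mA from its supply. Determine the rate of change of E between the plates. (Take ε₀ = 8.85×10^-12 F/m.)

Charge continuity gives I_d = I = 1.78×10^-4 A between the plates.
Then dE/dt = I_d/(ε₀A) = 1.08×10^10 V/(m·s).

1.08×10^10 V/(m·s)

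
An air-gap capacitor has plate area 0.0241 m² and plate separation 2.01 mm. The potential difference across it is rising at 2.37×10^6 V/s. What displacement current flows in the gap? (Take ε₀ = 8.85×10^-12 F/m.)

2.51×10^-4 A

E = V/d so dE/dt = (dV/dt)/d = 1.179×10^9 V/(m·s), and I_d = ε₀ A dE/dt = (8.85×10^-12)(0.0241)(1.179×10^9) = 2.51×10^-4 A.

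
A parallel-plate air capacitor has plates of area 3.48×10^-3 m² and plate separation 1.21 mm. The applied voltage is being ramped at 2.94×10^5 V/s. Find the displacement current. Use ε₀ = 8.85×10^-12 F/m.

The displacement current equals the charging current C dV/dt. With C = ε₀A/d = (8.85×10^-12)(3.48×10^-3)/(1.21×10^-3) = 2.545×10^-11 F, I_d = (2.545×10^-11)(2.94×10^5) = 7.48×10^-6 A.

7.48×10^-6 A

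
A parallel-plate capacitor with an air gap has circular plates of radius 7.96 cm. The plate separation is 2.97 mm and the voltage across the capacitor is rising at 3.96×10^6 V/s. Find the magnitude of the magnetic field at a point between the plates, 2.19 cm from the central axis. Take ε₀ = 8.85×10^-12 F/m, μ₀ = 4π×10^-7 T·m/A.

dE/dt = (dV/dt)/d = 1.333×10^9 V/(m·s); I_d = ε₀(πR²)(dE/dt) = (8.85×10^-12)(0.01991)(1.333×10^9) = 2.349×10^-4 A.
∮B·dl = μ₀ I_d,enc with I_d,enc = I_d r²/R² = 1.778×10^-5 A; so B = μ₀ I_d,enc/(2πr) = 1.62×10^-10 T.

1.62×10^-10 T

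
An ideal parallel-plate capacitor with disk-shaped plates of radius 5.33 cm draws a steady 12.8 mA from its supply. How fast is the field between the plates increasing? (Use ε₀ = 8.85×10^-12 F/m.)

Charge continuity gives I_d = I = 0.0128 A between the plates.
Inverting I_d = ε₀ A dE/dt gives dE/dt = 0.0128 / (8.85×10^-12 · 8.925×10^-3) = 1.62×10^11 V/(m·s).

1.62×10^11 V/(m·s)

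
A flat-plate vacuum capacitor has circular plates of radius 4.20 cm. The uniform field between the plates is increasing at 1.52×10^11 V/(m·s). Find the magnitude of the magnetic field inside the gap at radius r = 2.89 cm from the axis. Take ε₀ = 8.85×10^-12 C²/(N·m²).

I_d = ε₀ dΦ_E/dt = ε₀ πR² (dE/dt) = (8.85×10^-12)(5.542×10^-3)(1.52×10^11) = 7.455×10^-3 A through the full plate area.
∮B·dl = μ₀ I_d,enc with I_d,enc = I_d r²/R² = 3.530×10^-3 A; so B = μ₀ I_d,enc/(2πr) = 2.44×10^-8 T.

2.44×10^-8 T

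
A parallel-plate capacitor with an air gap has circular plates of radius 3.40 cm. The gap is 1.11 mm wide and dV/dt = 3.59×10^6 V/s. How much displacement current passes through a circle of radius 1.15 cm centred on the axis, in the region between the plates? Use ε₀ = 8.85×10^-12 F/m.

1.19×10^-5 A

With E = V/d, dE/dt = 3.234×10^9 V/(m·s) and πR² = 3.632×10^-3 m², giving I_d = ε₀ πR² dE/dt = 1.040×10^-4 A.
Through an area πr² the displacement current is I_d·(πr²/πR²) = I_d (r/R)² = 1.19×10^-5 A.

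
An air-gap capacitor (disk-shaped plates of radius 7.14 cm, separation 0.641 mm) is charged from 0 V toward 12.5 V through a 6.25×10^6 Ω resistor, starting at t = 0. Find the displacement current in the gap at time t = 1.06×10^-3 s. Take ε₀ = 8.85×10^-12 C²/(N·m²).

9.29×10^-7 A

C = ε₀A/d = (8.85×10^-12)(0.01602)/(6.41×10^-4) = 2.212×10^-10 F, so τ = RC = 1.383×10^-3 s.
The conduction current is I(t) = (V₀/R) e^(−t/τ), and the displacement current between the plates equals it.
t/τ = 0.7664; I_d = (12.5/6.25×10^6) · e^(−0.7664) = (2.000×10^-6)(0.4647) = 9.29×10^-7 A.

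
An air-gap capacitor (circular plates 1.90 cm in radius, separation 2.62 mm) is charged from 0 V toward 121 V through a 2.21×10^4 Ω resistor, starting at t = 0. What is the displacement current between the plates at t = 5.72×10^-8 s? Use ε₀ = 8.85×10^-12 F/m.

With C = ε₀A/d = (8.85×10^-12)(1.134×10^-3)/(2.62×10^-3) = 3.830×10^-12 F, the time constant is τ = RC = 8.464×10^-8 s, so t/τ = 0.6758 and e^(−t/τ) = 0.5087.
I_d = I_cond = (V₀/R) e^(−t/τ) = (5.475×10^-3)(0.5087) = 2.79×10^-3 A.

2.79×10^-3 A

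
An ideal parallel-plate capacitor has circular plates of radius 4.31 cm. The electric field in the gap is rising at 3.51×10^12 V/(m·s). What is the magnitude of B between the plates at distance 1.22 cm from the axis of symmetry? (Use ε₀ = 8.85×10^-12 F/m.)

2.38×10^-7 T

Through the whole plate area (πR² = 5.836×10^-3 m²), I_d = ε₀ πR² dE/dt = 0.1813 A.
For r < R the Ampère–Maxwell law gives B(2πr) = μ₀ I_d (r²/R²), so B = μ₀ I_d r/(2πR²) = (4π×10^-7)(0.1813)(0.0122)/(2π·0.0431²) = 2.38×10^-7 T.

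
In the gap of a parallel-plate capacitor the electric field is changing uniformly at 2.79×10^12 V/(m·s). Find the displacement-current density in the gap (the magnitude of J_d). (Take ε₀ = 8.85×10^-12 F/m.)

The displacement-current density is ε₀ ∂E/∂t = (8.85×10^-12)(2.79×10^12) = 24.7 A/m².

24.7 A/m²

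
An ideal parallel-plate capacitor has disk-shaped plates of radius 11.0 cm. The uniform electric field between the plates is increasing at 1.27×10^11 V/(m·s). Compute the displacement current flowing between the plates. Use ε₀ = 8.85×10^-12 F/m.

0.0427 A

I_d = ε₀ A (dE/dt) = (8.85×10^-12)(0.03801 m²)(1.27×10^11) = 0.0427 A.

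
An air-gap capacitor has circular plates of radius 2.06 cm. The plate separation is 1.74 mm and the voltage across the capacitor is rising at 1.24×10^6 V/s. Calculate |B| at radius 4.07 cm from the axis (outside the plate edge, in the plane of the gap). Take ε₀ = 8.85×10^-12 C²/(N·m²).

4.13×10^-11 T

With E = V/d, dE/dt = 7.126×10^8 V/(m·s) and πR² = 1.333×10^-3 m², giving I_d = ε₀ πR² dE/dt = 8.407×10^-6 A.
With r > R the enclosed displacement current is the full I_d; B = μ₀ I_d / (2πr) = 4.13×10^-11 T.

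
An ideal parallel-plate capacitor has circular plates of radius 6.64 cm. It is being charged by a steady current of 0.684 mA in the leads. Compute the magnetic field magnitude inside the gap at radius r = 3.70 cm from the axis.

1.15×10^-9 T

No conduction current crosses the gap, so I_d there equals the 6.84×10^-4 A in the leads.
For r < R the Ampère–Maxwell law gives B(2πr) = μ₀ I_d (r²/R²), so B = μ₀ I_d r/(2πR²) = (4π×10^-7)(6.84×10^-4)(0.0370)/(2π·0.0664²) = 1.15×10^-9 T.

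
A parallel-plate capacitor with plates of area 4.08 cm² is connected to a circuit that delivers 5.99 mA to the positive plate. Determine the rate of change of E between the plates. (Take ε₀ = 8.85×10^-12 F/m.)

1.66×10^12 V/(m·s)

The displacement current between the plates equals the conduction current, I_d = 5.99 mA.
Since I_d = ε₀ A dE/dt, dE/dt = I_d/(ε₀A) = (5.99×10^-3)/((8.85×10^-12)(4.08×10^-4)) = 1.66×10^12 V/(m·s).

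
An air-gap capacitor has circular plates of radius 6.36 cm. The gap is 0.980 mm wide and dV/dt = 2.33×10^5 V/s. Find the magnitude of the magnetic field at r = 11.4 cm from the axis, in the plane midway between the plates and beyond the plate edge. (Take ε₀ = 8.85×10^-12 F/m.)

With E = V/d, dE/dt = 2.378×10^8 V/(m·s) and πR² = 0.01271 m², giving I_d = ε₀ πR² dE/dt = 2.675×10^-5 A.
For r ≥ R the full I_d is enclosed: B = μ₀ I_d/(2πr) = (4π×10^-7)(2.675×10^-5)/(2π·0.114) = 4.69×10^-11 T.

4.69×10^-11 T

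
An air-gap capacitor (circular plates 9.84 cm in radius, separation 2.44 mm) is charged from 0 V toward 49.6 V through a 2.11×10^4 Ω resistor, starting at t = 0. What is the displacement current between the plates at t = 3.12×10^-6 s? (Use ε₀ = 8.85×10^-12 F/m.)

6.15×10^-4 A

C = ε₀A/d = (8.85×10^-12)(0.03042)/(2.44×10^-3) = 1.103×10^-10 F and τ = RC = 2.327×10^-6 s. I_d in the gap equals the RC charging current.
I_d(t) = (V₀/R) e^(−t/τ) = 2.351×10^-3 · e^(−1.341) = 6.15×10^-4 A.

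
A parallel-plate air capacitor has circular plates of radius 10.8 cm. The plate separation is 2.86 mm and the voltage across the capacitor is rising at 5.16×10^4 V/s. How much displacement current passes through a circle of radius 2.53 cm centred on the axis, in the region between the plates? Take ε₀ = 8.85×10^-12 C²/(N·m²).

3.21×10^-7 A

dE/dt = (dV/dt)/d = 1.804×10^7 V/(m·s); I_d = ε₀(πR²)(dE/dt) = (8.85×10^-12)(0.03664)(1.804×10^7) = 5.850×10^-6 A.
The field is uniform, so I_d,enc = I_d (r/R)² = (5.850×10^-6)(2.53/10.8)² = 3.21×10^-7 A.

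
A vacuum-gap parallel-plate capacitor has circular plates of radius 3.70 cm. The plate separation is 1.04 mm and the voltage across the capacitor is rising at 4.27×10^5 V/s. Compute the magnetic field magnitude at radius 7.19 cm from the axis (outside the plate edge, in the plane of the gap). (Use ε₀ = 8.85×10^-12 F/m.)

With E = V/d, dE/dt = 4.106×10^8 V/(m·s) and πR² = 4.301×10^-3 m², giving I_d = ε₀ πR² dE/dt = 1.563×10^-5 A.
For r ≥ R the full I_d is enclosed: B = μ₀ I_d/(2πr) = (4π×10^-7)(1.563×10^-5)/(2π·0.0719) = 4.35×10^-11 T.

4.35×10^-11 T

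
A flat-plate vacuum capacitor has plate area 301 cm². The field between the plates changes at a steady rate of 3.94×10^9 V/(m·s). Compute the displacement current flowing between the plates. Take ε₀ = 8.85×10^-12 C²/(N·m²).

The displacement current is ε₀ times dΦ_E/dt = ε₀ A dE/dt = (8.85×10^-12)(0.0301)(3.94×10^9) = 1.05×10^-3 A.

1.05×10^-3 A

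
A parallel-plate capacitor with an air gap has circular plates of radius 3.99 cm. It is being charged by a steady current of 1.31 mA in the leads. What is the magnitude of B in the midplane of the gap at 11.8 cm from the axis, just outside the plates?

2.22×10^-9 T

By continuity the displacement current in the gap matches the conduction current: I_d = 1.31×10^-3 A.
Outside the plates the loop encloses all of I_d, so B·2πr = μ₀ I_d and B = 2.22×10^-9 T.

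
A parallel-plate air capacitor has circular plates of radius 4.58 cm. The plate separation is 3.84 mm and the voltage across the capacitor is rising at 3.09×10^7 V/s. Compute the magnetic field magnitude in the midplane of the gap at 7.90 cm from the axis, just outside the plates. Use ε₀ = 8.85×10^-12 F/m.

1.19×10^-9 T

dE/dt = (dV/dt)/d = 8.047×10^9 V/(m·s); I_d = ε₀(πR²)(dE/dt) = (8.85×10^-12)(6.590×10^-3)(8.047×10^9) = 4.693×10^-4 A.
Outside the plates the loop encloses all of I_d, so B·2πr = μ₀ I_d and B = 1.19×10^-9 T.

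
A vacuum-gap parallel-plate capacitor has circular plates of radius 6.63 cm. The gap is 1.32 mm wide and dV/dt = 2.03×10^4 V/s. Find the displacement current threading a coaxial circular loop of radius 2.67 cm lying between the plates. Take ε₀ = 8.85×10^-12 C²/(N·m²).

3.05×10^-7 A

With E = V/d, dE/dt = 1.538×10^7 V/(m·s) and πR² = 0.01381 m², giving I_d = ε₀ πR² dE/dt = 1.880×10^-6 A.
Since J_d is uniform, the enclosed fraction is (r/R)² = 0.1622, giving I_d,enc = 3.05×10^-7 A.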